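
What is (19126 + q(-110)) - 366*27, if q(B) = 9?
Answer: 9253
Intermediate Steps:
(19126 + q(-110)) - 366*27 = (19126 + 9) - 366*27 = 19135 - 9882 = 9253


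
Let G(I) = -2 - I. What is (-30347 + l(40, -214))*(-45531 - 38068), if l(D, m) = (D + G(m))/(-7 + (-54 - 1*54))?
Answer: 291773635043/115 ≈ 2.5372e+9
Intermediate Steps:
l(D, m) = 2/115 - D/115 + m/115 (l(D, m) = (D + (-2 - m))/(-7 + (-54 - 1*54)) = (-2 + D - m)/(-7 + (-54 - 54)) = (-2 + D - m)/(-7 - 108) = (-2 + D - m)/(-115) = (-2 + D - m)*(-1/115) = 2/115 - D/115 + m/115)
(-30347 + l(40, -214))*(-45531 - 38068) = (-30347 + (2/115 - 1/115*40 + (1/115)*(-214)))*(-45531 - 38068) = (-30347 + (2/115 - 8/23 - 214/115))*(-83599) = (-30347 - 252/115)*(-83599) = -3490157/115*(-83599) = 291773635043/115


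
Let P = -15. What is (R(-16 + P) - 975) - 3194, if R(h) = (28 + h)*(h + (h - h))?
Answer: -4076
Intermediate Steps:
R(h) = h*(28 + h) (R(h) = (28 + h)*(h + 0) = (28 + h)*h = h*(28 + h))
(R(-16 + P) - 975) - 3194 = ((-16 - 15)*(28 + (-16 - 15)) - 975) - 3194 = (-31*(28 - 31) - 975) - 3194 = (-31*(-3) - 975) - 3194 = (93 - 975) - 3194 = -882 - 3194 = -4076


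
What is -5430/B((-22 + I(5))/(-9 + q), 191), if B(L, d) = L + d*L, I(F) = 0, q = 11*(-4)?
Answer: -47965/704 ≈ -68.132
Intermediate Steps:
q = -44
B(L, d) = L + L*d
-5430/B((-22 + I(5))/(-9 + q), 191) = -5430*(-9 - 44)/((1 + 191)*(-22 + 0)) = -5430/(-22/(-53)*192) = -5430/(-22*(-1/53)*192) = -5430/((22/53)*192) = -5430/4224/53 = -5430*53/4224 = -47965/704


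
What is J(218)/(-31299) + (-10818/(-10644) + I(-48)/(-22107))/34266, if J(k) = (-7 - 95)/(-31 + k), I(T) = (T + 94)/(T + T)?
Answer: 174290457773539/3701348445251847456 ≈ 4.7088e-5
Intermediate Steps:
I(T) = (94 + T)/(2*T) (I(T) = (94 + T)/((2*T)) = (94 + T)*(1/(2*T)) = (94 + T)/(2*T))
J(k) = -102/(-31 + k)
J(218)/(-31299) + (-10818/(-10644) + I(-48)/(-22107))/34266 = -102/(-31 + 218)/(-31299) + (-10818/(-10644) + ((1/2)*(94 - 48)/(-48))/(-22107))/34266 = -102/187*(-1/31299) + (-10818*(-1/10644) + ((1/2)*(-1/48)*46)*(-1/22107))*(1/34266) = -102*1/187*(-1/31299) + (1803/1774 - 23/48*(-1/22107))*(1/34266) = -6/11*(-1/31299) + (1803/1774 + 23/1061136)*(1/34266) = 2/114763 + (956634505/941227632)*(1/34266) = 2/114763 + 956634505/32252106038112 = 174290457773539/3701348445251847456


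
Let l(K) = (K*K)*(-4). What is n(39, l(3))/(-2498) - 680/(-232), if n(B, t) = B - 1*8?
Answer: 211431/72442 ≈ 2.9186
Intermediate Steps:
l(K) = -4*K² (l(K) = K²*(-4) = -4*K²)
n(B, t) = -8 + B (n(B, t) = B - 8 = -8 + B)
n(39, l(3))/(-2498) - 680/(-232) = (-8 + 39)/(-2498) - 680/(-232) = 31*(-1/2498) - 680*(-1/232) = -31/2498 + 85/29 = 211431/72442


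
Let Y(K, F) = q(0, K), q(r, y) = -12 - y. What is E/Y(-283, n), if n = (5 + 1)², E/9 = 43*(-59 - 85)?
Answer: -55728/271 ≈ -205.64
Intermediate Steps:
E = -55728 (E = 9*(43*(-59 - 85)) = 9*(43*(-144)) = 9*(-6192) = -55728)
n = 36 (n = 6² = 36)
Y(K, F) = -12 - K
E/Y(-283, n) = -55728/(-12 - 1*(-283)) = -55728/(-12 + 283) = -55728/271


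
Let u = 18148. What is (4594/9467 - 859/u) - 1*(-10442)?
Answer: 1794085145031/171807116 ≈ 10442.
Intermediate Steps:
(4594/9467 - 859/u) - 1*(-10442) = (4594/9467 - 859/18148) - 1*(-10442) = (4594*(1/9467) - 859*1/18148) + 10442 = (4594/9467 - 859/18148) + 10442 = 75239759/171807116 + 10442 = 1794085145031/171807116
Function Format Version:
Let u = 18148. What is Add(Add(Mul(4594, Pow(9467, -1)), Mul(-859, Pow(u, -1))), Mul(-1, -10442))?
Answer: Rational(1794085145031, 171807116) ≈ 10442.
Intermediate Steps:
Add(Add(Mul(4594, Pow(9467, -1)), Mul(-859, Pow(u, -1))), Mul(-1, -10442)) = Add(Add(Mul(4594, Pow(9467, -1)), Mul(-859, Pow(18148, -1))), Mul(-1, -10442)) = Add(Add(Mul(4594, Rational(1, 9467)), Mul(-859, Rational(1, 18148))), 10442) = Add(Add(Rational(4594, 9467), Rational(-859, 18148)), 10442) = Add(Rational(75239759, 171807116), 10442) = Rational(1794085145031, 171807116)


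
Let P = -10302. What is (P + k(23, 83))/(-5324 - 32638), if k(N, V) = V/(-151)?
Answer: 1555685/5732262 ≈ 0.27139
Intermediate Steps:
k(N, V) = -V/151 (k(N, V) = V*(-1/151) = -V/151)
(P + k(23, 83))/(-5324 - 32638) = (-10302 - 1/151*83)/(-5324 - 32638) = (-10302 - 83/151)/(-37962) = -1555685/151*(-1/37962) = 1555685/5732262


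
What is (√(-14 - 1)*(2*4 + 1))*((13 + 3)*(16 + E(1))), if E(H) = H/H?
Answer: 2448*I*√15 ≈ 9481.1*I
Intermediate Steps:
E(H) = 1
(√(-14 - 1)*(2*4 + 1))*((13 + 3)*(16 + E(1))) = (√(-14 - 1)*(2*4 + 1))*((13 + 3)*(16 + 1)) = (√(-15)*(8 + 1))*(16*17) = ((I*√15)*9)*272 = (9*I*√15)*272 = 2448*I*√15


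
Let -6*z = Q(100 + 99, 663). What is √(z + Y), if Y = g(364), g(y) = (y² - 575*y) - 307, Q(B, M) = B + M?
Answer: 2*I*√173823/3 ≈ 277.95*I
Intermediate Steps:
z = -431/3 (z = -((100 + 99) + 663)/6 = -(199 + 663)/6 = -⅙*862 = -431/3 ≈ -143.67)
g(y) = -307 + y² - 575*y
Y = -77111 (Y = -307 + 364² - 575*364 = -307 + 132496 - 209300 = -77111)
√(z + Y) = √(-431/3 - 77111) = √(-231764/3) = 2*I*√173823/3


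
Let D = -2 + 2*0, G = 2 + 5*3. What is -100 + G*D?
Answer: -134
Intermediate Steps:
G = 17 (G = 2 + 15 = 17)
D = -2 (D = -2 + 0 = -2)
-100 + G*D = -100 + 17*(-2) = -100 - 34 = -134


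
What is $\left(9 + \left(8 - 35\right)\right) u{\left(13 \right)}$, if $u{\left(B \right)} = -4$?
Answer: $72$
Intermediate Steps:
$\left(9 + \left(8 - 35\right)\right) u{\left(13 \right)} = \left(9 + \left(8 - 35\right)\right) \left(-4\right) = \left(9 - 27\right) \left(-4\right) = \left(-18\right) \left(-4\right) = 72$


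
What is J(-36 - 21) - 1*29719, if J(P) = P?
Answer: -29776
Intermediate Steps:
J(-36 - 21) - 1*29719 = (-36 - 21) - 1*29719 = -57 - 29719 = -29776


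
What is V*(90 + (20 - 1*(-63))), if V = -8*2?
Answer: -2768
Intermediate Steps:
V = -16
V*(90 + (20 - 1*(-63))) = -16*(90 + (20 - 1*(-63))) = -16*(90 + (20 + 63)) = -16*(90 + 83) = -16*173 = -2768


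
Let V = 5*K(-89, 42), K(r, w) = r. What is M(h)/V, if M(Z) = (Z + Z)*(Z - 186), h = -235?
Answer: -39574/89 ≈ -444.65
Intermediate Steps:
M(Z) = 2*Z*(-186 + Z) (M(Z) = (2*Z)*(-186 + Z) = 2*Z*(-186 + Z))
V = -445 (V = 5*(-89) = -445)
M(h)/V = (2*(-235)*(-186 - 235))/(-445) = (2*(-235)*(-421))*(-1/445) = 197870*(-1/445) = -39574/89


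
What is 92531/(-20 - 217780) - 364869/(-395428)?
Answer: 88593223/177942600 ≈ 0.49788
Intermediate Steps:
92531/(-20 - 217780) - 364869/(-395428) = 92531/(-217800) - 364869*(-1/395428) = 92531*(-1/217800) + 364869/395428 = -92531/217800 + 364869/395428 = 88593223/177942600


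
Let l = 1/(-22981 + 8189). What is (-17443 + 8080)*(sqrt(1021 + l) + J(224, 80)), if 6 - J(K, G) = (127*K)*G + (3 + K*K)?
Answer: 21778459719 - 9363*sqrt(30205262)/172 ≈ 2.1778e+10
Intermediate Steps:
l = -1/14792 (l = 1/(-14792) = -1/14792 ≈ -6.7604e-5)
J(K, G) = 3 - K**2 - 127*G*K (J(K, G) = 6 - ((127*K)*G + (3 + K*K)) = 6 - (127*G*K + (3 + K**2)) = 6 - (3 + K**2 + 127*G*K) = 6 + (-3 - K**2 - 127*G*K) = 3 - K**2 - 127*G*K)
(-17443 + 8080)*(sqrt(1021 + l) + J(224, 80)) = (-17443 + 8080)*(sqrt(1021 - 1/14792) + (3 - 1*224**2 - 127*80*224)) = -9363*(sqrt(15102631/14792) + (3 - 1*50176 - 2275840)) = -9363*(sqrt(30205262)/172 + (3 - 50176 - 2275840)) = -9363*(sqrt(30205262)/172 - 2326013) = -9363*(-2326013 + sqrt(30205262)/172) = 21778459719 - 9363*sqrt(30205262)/172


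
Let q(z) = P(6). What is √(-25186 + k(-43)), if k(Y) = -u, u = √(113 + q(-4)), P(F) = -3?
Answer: √(-25186 - √110) ≈ 158.73*I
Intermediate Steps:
q(z) = -3
u = √110 (u = √(113 - 3) = √110 ≈ 10.488)
k(Y) = -√110
√(-25186 + k(-43)) = √(-25186 - √110)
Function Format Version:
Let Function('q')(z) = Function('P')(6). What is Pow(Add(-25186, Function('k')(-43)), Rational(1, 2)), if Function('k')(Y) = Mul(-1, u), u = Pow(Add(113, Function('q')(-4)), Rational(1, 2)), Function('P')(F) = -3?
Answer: Pow(Add(-25186, Mul(-1, Pow(110, Rational(1, 2)))), Rational(1, 2)) ≈ Mul(158.73, I)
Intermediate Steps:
Function('q')(z) = -3
u = Pow(110, Rational(1, 2)) (u = Pow(Add(113, -3), Rational(1, 2)) = Pow(110, Rational(1, 2)) ≈ 10.488)
Function('k')(Y) = Mul(-1, Pow(110, Rational(1, 2)))
Pow(Add(-25186, Function('k')(-43)), Rational(1, 2)) = Pow(Add(-25186, Mul(-1, Pow(110, Rational(1, 2)))), Rational(1, 2))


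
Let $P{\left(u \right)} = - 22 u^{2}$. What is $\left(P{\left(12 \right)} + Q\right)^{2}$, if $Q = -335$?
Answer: $12271009$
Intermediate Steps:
$\left(P{\left(12 \right)} + Q\right)^{2} = \left(- 22 \cdot 12^{2} - 335\right)^{2} = \left(\left(-22\right) 144 - 335\right)^{2} = \left(-3168 - 335\right)^{2} = \left(-3503\right)^{2} = 12271009$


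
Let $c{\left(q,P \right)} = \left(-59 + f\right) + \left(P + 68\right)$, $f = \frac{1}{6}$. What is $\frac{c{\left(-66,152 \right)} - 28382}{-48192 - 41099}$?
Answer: $\frac{169325}{535746} \approx 0.31605$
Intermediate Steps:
$f = \frac{1}{6} \approx 0.16667$
$c{\left(q,P \right)} = \frac{55}{6} + P$ ($c{\left(q,P \right)} = \left(-59 + \frac{1}{6}\right) + \left(P + 68\right) = - \frac{353}{6} + \left(68 + P\right) = \frac{55}{6} + P$)
$\frac{c{\left(-66,152 \right)} - 28382}{-48192 - 41099} = \frac{\left(\frac{55}{6} + 152\right) - 28382}{-48192 - 41099} = \frac{\frac{967}{6} - 28382}{-89291} = \left(- \frac{169325}{6}\right) \left(- \frac{1}{89291}\right) = \frac{169325}{535746}$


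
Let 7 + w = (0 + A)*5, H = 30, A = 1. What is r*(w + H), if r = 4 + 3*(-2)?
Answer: -56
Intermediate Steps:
r = -2 (r = 4 - 6 = -2)
w = -2 (w = -7 + (0 + 1)*5 = -7 + 1*5 = -7 + 5 = -2)
r*(w + H) = -2*(-2 + 30) = -2*28 = -56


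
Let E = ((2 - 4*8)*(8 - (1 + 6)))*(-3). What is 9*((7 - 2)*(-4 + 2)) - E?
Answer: -180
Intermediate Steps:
E = 90 (E = ((2 - 32)*(8 - 1*7))*(-3) = -30*(8 - 7)*(-3) = -30*1*(-3) = -30*(-3) = 90)
9*((7 - 2)*(-4 + 2)) - E = 9*((7 - 2)*(-4 + 2)) - 1*90 = 9*(5*(-2)) - 90 = 9*(-10) - 90 = -90 - 90 = -180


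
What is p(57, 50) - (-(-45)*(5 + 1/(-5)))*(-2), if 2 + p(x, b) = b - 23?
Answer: 457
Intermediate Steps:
p(x, b) = -25 + b (p(x, b) = -2 + (b - 23) = -2 + (-23 + b) = -25 + b)
p(57, 50) - (-(-45)*(5 + 1/(-5)))*(-2) = (-25 + 50) - (-(-45)*(5 + 1/(-5)))*(-2) = 25 - (-(-45)*(5 - ⅕))*(-2) = 25 - (-(-45)*24/5)*(-2) = 25 - (-9*(-24))*(-2) = 25 - 216*(-2) = 25 - 1*(-432) = 25 + 432 = 457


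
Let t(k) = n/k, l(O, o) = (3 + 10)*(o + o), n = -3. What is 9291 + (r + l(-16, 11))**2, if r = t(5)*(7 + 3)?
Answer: 87691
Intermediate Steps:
l(O, o) = 26*o (l(O, o) = 13*(2*o) = 26*o)
t(k) = -3/k
r = -6 (r = (-3/5)*(7 + 3) = -3*1/5*10 = -3/5*10 = -6)
9291 + (r + l(-16, 11))**2 = 9291 + (-6 + 26*11)**2 = 9291 + (-6 + 286)**2 = 9291 + 280**2 = 9291 + 78400 = 87691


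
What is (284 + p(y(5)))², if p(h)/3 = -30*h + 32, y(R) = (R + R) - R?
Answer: 4900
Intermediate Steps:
y(R) = R (y(R) = 2*R - R = R)
p(h) = 96 - 90*h (p(h) = 3*(-30*h + 32) = 3*(32 - 30*h) = 96 - 90*h)
(284 + p(y(5)))² = (284 + (96 - 90*5))² = (284 + (96 - 450))² = (284 - 354)² = (-70)² = 4900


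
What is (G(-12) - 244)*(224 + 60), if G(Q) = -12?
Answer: -72704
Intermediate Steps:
(G(-12) - 244)*(224 + 60) = (-12 - 244)*(224 + 60) = -256*284 = -72704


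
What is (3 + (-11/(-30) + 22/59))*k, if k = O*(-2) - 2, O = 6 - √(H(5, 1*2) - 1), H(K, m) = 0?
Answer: -46333/885 + 6619*I/885 ≈ -52.354 + 7.4791*I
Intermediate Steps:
O = 6 - I (O = 6 - √(0 - 1) = 6 - √(-1) = 6 - I ≈ 6.0 - 1.0*I)
k = -14 + 2*I (k = (6 - I)*(-2) - 2 = (-12 + 2*I) - 2 = -14 + 2*I ≈ -14.0 + 2.0*I)
(3 + (-11/(-30) + 22/59))*k = (3 + (-11/(-30) + 22/59))*(-14 + 2*I) = (3 + (-11*(-1/30) + 22*(1/59)))*(-14 + 2*I) = (3 + (11/30 + 22/59))*(-14 + 2*I) = (3 + 1309/1770)*(-14 + 2*I) = 6619*(-14 + 2*I)/1770 = -46333/885 + 6619*I/885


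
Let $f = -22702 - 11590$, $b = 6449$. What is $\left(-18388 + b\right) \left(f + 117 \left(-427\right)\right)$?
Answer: $1005872689$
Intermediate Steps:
$f = -34292$
$\left(-18388 + b\right) \left(f + 117 \left(-427\right)\right) = \left(-18388 + 6449\right) \left(-34292 + 117 \left(-427\right)\right) = - 11939 \left(-34292 - 49959\right) = \left(-11939\right) \left(-84251\right) = 1005872689$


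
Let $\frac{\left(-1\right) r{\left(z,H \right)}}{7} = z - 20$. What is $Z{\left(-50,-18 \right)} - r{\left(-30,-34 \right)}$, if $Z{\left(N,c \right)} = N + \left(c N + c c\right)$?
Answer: $824$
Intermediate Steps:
$r{\left(z,H \right)} = 140 - 7 z$ ($r{\left(z,H \right)} = - 7 \left(z - 20\right) = - 7 \left(-20 + z\right) = 140 - 7 z$)
$Z{\left(N,c \right)} = N + c^{2} + N c$ ($Z{\left(N,c \right)} = N + \left(N c + c^{2}\right) = N + \left(c^{2} + N c\right) = N + c^{2} + N c$)
$Z{\left(-50,-18 \right)} - r{\left(-30,-34 \right)} = \left(-50 + \left(-18\right)^{2} - -900\right) - \left(140 - -210\right) = \left(-50 + 324 + 900\right) - \left(140 + 210\right) = 1174 - 350 = 824$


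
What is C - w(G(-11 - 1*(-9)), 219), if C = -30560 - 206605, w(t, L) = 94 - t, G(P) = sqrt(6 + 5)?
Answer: -237259 + sqrt(11) ≈ -2.3726e+5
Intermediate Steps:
G(P) = sqrt(11)
C = -237165
C - w(G(-11 - 1*(-9)), 219) = -237165 - (94 - sqrt(11)) = -237165 + (-94 + sqrt(11)) = -237259 + sqrt(11)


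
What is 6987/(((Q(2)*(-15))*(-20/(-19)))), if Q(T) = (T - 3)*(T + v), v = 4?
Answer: 44251/600 ≈ 73.752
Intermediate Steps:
Q(T) = (-3 + T)*(4 + T) (Q(T) = (T - 3)*(T + 4) = (-3 + T)*(4 + T))
6987/(((Q(2)*(-15))*(-20/(-19)))) = 6987/((((-12 + 2 + 2²)*(-15))*(-20/(-19)))) = 6987/((((-12 + 2 + 4)*(-15))*(-20*(-1/19)))) = 6987/((-6*(-15)*(20/19))) = 6987/((90*(20/19))) = 6987/(1800/19) = 6987*(19/1800) = 44251/600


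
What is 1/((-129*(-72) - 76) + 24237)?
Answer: 1/33449 ≈ 2.9896e-5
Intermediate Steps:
1/((-129*(-72) - 76) + 24237) = 1/((9288 - 76) + 24237) = 1/(9212 + 24237) = 1/33449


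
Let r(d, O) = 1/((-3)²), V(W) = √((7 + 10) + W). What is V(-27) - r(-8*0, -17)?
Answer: -⅑ + I*√10 ≈ -0.11111 + 3.1623*I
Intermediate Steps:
V(W) = √(17 + W)
r(d, O) = ⅑ (r(d, O) = 1/9 = ⅑)
V(-27) - r(-8*0, -17) = √(17 - 27) - 1*⅑ = √(-10) - ⅑ = I*√10 - ⅑ = -⅑ + I*√10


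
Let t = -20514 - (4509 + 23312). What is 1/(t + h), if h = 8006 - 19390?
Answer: -1/59719 ≈ -1.6745e-5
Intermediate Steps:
h = -11384
t = -48335 (t = -20514 - 1*27821 = -20514 - 27821 = -48335)
1/(t + h) = 1/(-48335 - 11384) = 1/(-59719) = -1/59719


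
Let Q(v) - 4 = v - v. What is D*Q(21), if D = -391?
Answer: -1564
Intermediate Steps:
Q(v) = 4 (Q(v) = 4 + (v - v) = 4 + 0 = 4)
D*Q(21) = -391*4 = -1564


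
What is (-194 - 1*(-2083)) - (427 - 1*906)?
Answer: 2368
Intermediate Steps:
(-194 - 1*(-2083)) - (427 - 1*906) = (-194 + 2083) - (427 - 906) = 1889 - 1*(-479) = 1889 + 479 = 2368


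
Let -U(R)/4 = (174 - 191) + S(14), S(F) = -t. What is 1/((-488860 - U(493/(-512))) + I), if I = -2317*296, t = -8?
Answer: -1/1174728 ≈ -8.5126e-7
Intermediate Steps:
S(F) = 8 (S(F) = -1*(-8) = 8)
U(R) = 36 (U(R) = -4*((174 - 191) + 8) = -4*(-17 + 8) = -4*(-9) = 36)
I = -685832
1/((-488860 - U(493/(-512))) + I) = 1/((-488860 - 1*36) - 685832) = 1/((-488860 - 36) - 685832) = 1/(-488896 - 685832) = 1/(-1174728) = -1/1174728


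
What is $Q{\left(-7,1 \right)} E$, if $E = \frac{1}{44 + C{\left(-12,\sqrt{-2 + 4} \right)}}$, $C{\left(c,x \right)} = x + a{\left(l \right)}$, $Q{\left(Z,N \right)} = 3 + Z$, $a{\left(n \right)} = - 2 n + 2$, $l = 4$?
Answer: $- \frac{76}{721} + \frac{2 \sqrt{2}}{721} \approx -0.10149$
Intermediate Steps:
$a{\left(n \right)} = 2 - 2 n$
$C{\left(c,x \right)} = -6 + x$ ($C{\left(c,x \right)} = x + \left(2 - 8\right) = x - 6 = -6 + x$)
$E = \frac{1}{38 + \sqrt{2}}$ ($E = \frac{1}{44 - \left(6 - \sqrt{-2 + 4}\right)} = \frac{1}{44 - \left(6 - \sqrt{2}\right)} = \frac{1}{38 + \sqrt{2}} \approx 0.025372$)
$Q{\left(-7,1 \right)} E = \left(3 - 7\right) \left(\frac{19}{721} - \frac{\sqrt{2}}{1442}\right) = - 4 \left(\frac{19}{721} - \frac{\sqrt{2}}{1442}\right) = - \frac{76}{721} + \frac{2 \sqrt{2}}{721}$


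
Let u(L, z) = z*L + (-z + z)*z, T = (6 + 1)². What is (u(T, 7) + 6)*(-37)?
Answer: -12913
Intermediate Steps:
T = 49 (T = 7² = 49)
u(L, z) = L*z (u(L, z) = L*z + 0*z = L*z + 0 = L*z)
(u(T, 7) + 6)*(-37) = (49*7 + 6)*(-37) = (343 + 6)*(-37) = 349*(-37) = -12913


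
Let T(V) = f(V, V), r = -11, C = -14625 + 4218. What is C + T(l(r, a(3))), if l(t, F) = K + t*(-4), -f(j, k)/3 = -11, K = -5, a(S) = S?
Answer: -10374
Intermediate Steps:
C = -10407
f(j, k) = 33 (f(j, k) = -3*(-11) = 33)
l(t, F) = -5 - 4*t (l(t, F) = -5 + t*(-4) = -5 - 4*t)
T(V) = 33
C + T(l(r, a(3))) = -10407 + 33 = -10374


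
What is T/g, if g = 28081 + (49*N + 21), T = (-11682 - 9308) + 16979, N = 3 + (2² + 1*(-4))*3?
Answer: -4011/28249 ≈ -0.14199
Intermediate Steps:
N = 3 (N = 3 + (4 - 4)*3 = 3 + 0*3 = 3 + 0 = 3)
T = -4011 (T = -20990 + 16979 = -4011)
g = 28249 (g = 28081 + (49*3 + 21) = 28081 + (147 + 21) = 28081 + 168 = 28249)
T/g = -4011/28249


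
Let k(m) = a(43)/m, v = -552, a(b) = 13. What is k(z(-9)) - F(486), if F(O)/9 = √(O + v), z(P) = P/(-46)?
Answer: 598/9 - 9*I*√66 ≈ 66.444 - 73.116*I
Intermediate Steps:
z(P) = -P/46 (z(P) = P*(-1/46) = -P/46)
k(m) = 13/m
F(O) = 9*√(-552 + O) (F(O) = 9*√(O - 552) = 9*√(-552 + O))
k(z(-9)) - F(486) = 13/((-1/46*(-9))) - 9*√(-552 + 486) = 13/(9/46) - 9*√(-66) = 13*(46/9) - 9*I*√66 = 598/9 - 9*I*√66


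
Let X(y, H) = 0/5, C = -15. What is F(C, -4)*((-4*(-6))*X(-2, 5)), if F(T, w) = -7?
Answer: 0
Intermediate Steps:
X(y, H) = 0 (X(y, H) = 0*(1/5) = 0)
F(C, -4)*((-4*(-6))*X(-2, 5)) = -7*(-4*(-6))*0 = -168*0 = -7*0 = 0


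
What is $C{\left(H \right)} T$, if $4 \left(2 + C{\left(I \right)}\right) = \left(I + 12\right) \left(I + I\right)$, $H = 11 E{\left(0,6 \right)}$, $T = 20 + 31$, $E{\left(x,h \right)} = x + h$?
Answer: $131172$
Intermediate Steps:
$E{\left(x,h \right)} = h + x$
$T = 51$
$H = 66$ ($H = 11 \left(6 + 0\right) = 11 \cdot 6 = 66$)
$C{\left(I \right)} = -2 + \frac{I \left(12 + I\right)}{2}$ ($C{\left(I \right)} = -2 + \frac{\left(I + 12\right) \left(I + I\right)}{4} = -2 + \frac{\left(12 + I\right) 2 I}{4} = -2 + \frac{2 I \left(12 + I\right)}{4} = -2 + \frac{I \left(12 + I\right)}{2}$)
$C{\left(H \right)} T = \left(-2 + \frac{66^{2}}{2} + 6 \cdot 66\right) 51 = \left(-2 + \frac{1}{2} \cdot 4356 + 396\right) 51 = \left(-2 + 2178 + 396\right) 51 = 2572 \cdot 51 = 131172$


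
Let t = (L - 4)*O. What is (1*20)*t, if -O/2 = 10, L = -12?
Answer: 6400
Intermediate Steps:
O = -20 (O = -2*10 = -20)
t = 320 (t = (-12 - 4)*(-20) = -16*(-20) = 320)
(1*20)*t = (1*20)*320 = 20*320 = 6400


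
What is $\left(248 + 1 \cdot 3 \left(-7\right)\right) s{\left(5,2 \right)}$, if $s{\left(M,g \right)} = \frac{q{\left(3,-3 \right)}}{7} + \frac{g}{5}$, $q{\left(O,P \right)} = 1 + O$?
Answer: $\frac{7718}{35} \approx 220.51$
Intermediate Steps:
$s{\left(M,g \right)} = \frac{4}{7} + \frac{g}{5}$ ($s{\left(M,g \right)} = \frac{1 + 3}{7} + \frac{g}{5} = 4 \cdot \frac{1}{7} + g \frac{1}{5} = \frac{4}{7} + \frac{g}{5}$)
$\left(248 + 1 \cdot 3 \left(-7\right)\right) s{\left(5,2 \right)} = \left(248 + 1 \cdot 3 \left(-7\right)\right) \left(\frac{4}{7} + \frac{1}{5} \cdot 2\right) = \left(248 + 3 \left(-7\right)\right) \left(\frac{4}{7} + \frac{2}{5}\right) = \left(248 - 21\right) \frac{34}{35} = 227 \cdot \frac{34}{35} = \frac{7718}{35}$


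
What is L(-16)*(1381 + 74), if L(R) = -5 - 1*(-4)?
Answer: -1455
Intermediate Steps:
L(R) = -1 (L(R) = -5 + 4 = -1)
L(-16)*(1381 + 74) = -(1381 + 74) = -1*1455 = -1455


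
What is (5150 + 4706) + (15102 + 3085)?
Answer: 28043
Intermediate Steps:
(5150 + 4706) + (15102 + 3085) = 9856 + 18187 = 28043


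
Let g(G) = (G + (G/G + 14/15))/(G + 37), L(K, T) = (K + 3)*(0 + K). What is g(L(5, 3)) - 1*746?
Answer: -861001/1155 ≈ -745.46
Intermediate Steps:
L(K, T) = K*(3 + K) (L(K, T) = (3 + K)*K = K*(3 + K))
g(G) = (29/15 + G)/(37 + G) (g(G) = (G + (1 + 14*(1/15)))/(37 + G) = (G + (1 + 14/15))/(37 + G) = (G + 29/15)/(37 + G) = (29/15 + G)/(37 + G))
g(L(5, 3)) - 1*746 = (29/15 + 5*(3 + 5))/(37 + 5*(3 + 5)) - 1*746 = (29/15 + 5*8)/(37 + 5*8) - 746 = (29/15 + 40)/(37 + 40) - 746 = (629/15)/77 - 746 = (1/77)*(629/15) - 746 = 629/1155 - 746 = -861001/1155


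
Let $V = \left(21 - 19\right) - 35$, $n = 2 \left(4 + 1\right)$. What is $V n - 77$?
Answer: $-407$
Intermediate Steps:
$n = 10$ ($n = 2 \cdot 5 = 10$)
$V = -33$ ($V = 2 - 35 = -33$)
$V n - 77 = \left(-33\right) 10 - 77 = -330 - 77 = -407$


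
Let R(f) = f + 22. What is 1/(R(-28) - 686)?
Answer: -1/692 ≈ -0.0014451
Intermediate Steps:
R(f) = 22 + f
1/(R(-28) - 686) = 1/((22 - 28) - 686) = 1/(-6 - 686) = 1/(-692) = -1/692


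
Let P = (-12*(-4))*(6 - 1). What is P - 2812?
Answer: -2572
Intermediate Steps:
P = 240 (P = 48*5 = 240)
P - 2812 = 240 - 2812 = -2572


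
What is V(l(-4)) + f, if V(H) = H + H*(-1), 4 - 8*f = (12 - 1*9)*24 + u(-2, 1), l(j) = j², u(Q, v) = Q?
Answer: -33/4 ≈ -8.2500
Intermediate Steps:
f = -33/4 (f = ½ - ((12 - 1*9)*24 - 2)/8 = ½ - ((12 - 9)*24 - 2)/8 = ½ - (3*24 - 2)/8 = ½ - (72 - 2)/8 = ½ - ⅛*70 = ½ - 35/4 = -33/4 ≈ -8.2500)
V(H) = 0 (V(H) = H - H = 0)
V(l(-4)) + f = 0 - 33/4 = -33/4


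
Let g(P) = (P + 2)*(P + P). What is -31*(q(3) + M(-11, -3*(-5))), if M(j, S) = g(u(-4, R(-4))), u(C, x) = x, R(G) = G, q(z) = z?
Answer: -589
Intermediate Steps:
g(P) = 2*P*(2 + P) (g(P) = (2 + P)*(2*P) = 2*P*(2 + P))
M(j, S) = 16 (M(j, S) = 2*(-4)*(2 - 4) = 2*(-4)*(-2) = 16)
-31*(q(3) + M(-11, -3*(-5))) = -31*(3 + 16) = -31*19 = -589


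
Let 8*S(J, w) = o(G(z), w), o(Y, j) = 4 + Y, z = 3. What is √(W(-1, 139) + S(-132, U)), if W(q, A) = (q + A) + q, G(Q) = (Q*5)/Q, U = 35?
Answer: √2210/4 ≈ 11.753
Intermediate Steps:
G(Q) = 5 (G(Q) = (5*Q)/Q = 5)
S(J, w) = 9/8 (S(J, w) = (4 + 5)/8 = (⅛)*9 = 9/8)
W(q, A) = A + 2*q (W(q, A) = (A + q) + q = A + 2*q)
√(W(-1, 139) + S(-132, U)) = √((139 + 2*(-1)) + 9/8) = √((139 - 2) + 9/8) = √(137 + 9/8) = √(1105/8) = √2210/4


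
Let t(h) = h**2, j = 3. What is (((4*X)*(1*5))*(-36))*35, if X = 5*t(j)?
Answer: -1134000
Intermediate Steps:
X = 45 (X = 5*3**2 = 5*9 = 45)
(((4*X)*(1*5))*(-36))*35 = (((4*45)*(1*5))*(-36))*35 = ((180*5)*(-36))*35 = (900*(-36))*35 = -32400*35 = -1134000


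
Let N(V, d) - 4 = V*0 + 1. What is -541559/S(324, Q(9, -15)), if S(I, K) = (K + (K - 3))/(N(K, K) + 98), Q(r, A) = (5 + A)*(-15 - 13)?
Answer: -55780577/557 ≈ -1.0014e+5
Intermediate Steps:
N(V, d) = 5 (N(V, d) = 4 + (V*0 + 1) = 4 + (0 + 1) = 4 + 1 = 5)
Q(r, A) = -140 - 28*A (Q(r, A) = (5 + A)*(-28) = -140 - 28*A)
S(I, K) = -3/103 + 2*K/103 (S(I, K) = (K + (K - 3))/(5 + 98) = (K + (-3 + K))/103 = (-3 + 2*K)*(1/103) = -3/103 + 2*K/103)
-541559/S(324, Q(9, -15)) = -541559/(-3/103 + 2*(-140 - 28*(-15))/103) = -541559/(-3/103 + 2*(-140 + 420)/103) = -541559/(-3/103 + (2/103)*280) = -541559/(-3/103 + 560/103) = -541559/557/103 = -541559*103/557 = -55780577/557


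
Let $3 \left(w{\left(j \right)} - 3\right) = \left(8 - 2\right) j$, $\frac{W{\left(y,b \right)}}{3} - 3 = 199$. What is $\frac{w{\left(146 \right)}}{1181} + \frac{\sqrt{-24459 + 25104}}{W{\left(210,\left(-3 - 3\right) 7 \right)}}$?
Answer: $\frac{295}{1181} + \frac{\sqrt{645}}{606} \approx 0.2917$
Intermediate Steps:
$W{\left(y,b \right)} = 606$ ($W{\left(y,b \right)} = 9 + 3 \cdot 199 = 9 + 597 = 606$)
$w{\left(j \right)} = 3 + 2 j$ ($w{\left(j \right)} = 3 + \frac{\left(8 - 2\right) j}{3} = 3 + \frac{6 j}{3} = 3 + 2 j$)
$\frac{w{\left(146 \right)}}{1181} + \frac{\sqrt{-24459 + 25104}}{W{\left(210,\left(-3 - 3\right) 7 \right)}} = \frac{3 + 2 \cdot 146}{1181} + \frac{\sqrt{-24459 + 25104}}{606} = \left(3 + 292\right) \frac{1}{1181} + \sqrt{645} \cdot \frac{1}{606} = 295 \cdot \frac{1}{1181} + \frac{\sqrt{645}}{606} = \frac{295}{1181} + \frac{\sqrt{645}}{606}$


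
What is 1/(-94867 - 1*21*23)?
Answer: -1/95350 ≈ -1.0488e-5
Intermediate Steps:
1/(-94867 - 1*21*23) = 1/(-94867 - 21*23) = 1/(-94867 - 483) = 1/(-95350) = -1/95350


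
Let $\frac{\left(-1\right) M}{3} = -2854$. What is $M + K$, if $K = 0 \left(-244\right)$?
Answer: $8562$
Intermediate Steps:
$K = 0$
$M = 8562$ ($M = \left(-3\right) \left(-2854\right) = 8562$)
$M + K = 8562 + 0 = 8562$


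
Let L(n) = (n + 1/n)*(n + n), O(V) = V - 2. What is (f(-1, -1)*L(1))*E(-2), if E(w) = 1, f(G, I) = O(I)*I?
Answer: 12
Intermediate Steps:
O(V) = -2 + V
f(G, I) = I*(-2 + I) (f(G, I) = (-2 + I)*I = I*(-2 + I))
L(n) = 2*n*(n + 1/n) (L(n) = (n + 1/n)*(2*n) = 2*n*(n + 1/n))
(f(-1, -1)*L(1))*E(-2) = ((-(-2 - 1))*(2 + 2*1²))*1 = ((-1*(-3))*(2 + 2*1))*1 = (3*(2 + 2))*1 = (3*4)*1 = 12*1 = 12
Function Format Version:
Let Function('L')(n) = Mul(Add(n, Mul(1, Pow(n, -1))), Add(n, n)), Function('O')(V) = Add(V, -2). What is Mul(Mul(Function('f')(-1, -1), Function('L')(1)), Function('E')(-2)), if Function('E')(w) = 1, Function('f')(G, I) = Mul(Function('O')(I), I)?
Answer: 12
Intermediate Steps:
Function('O')(V) = Add(-2, V)
Function('f')(G, I) = Mul(I, Add(-2, I)) (Function('f')(G, I) = Mul(Add(-2, I), I) = Mul(I, Add(-2, I)))
Function('L')(n) = Mul(2, n, Add(n, Pow(n, -1))) (Function('L')(n) = Mul(Add(n, Pow(n, -1)), Mul(2, n)) = Mul(2, n, Add(n, Pow(n, -1))))
Mul(Mul(Function('f')(-1, -1), Function('L')(1)), Function('E')(-2)) = Mul(Mul(Mul(-1, Add(-2, -1)), Add(2, Mul(2, Pow(1, 2)))), 1) = Mul(Mul(Mul(-1, -3), Add(2, Mul(2, 1))), 1) = Mul(Mul(3, Add(2, 2)), 1) = Mul(Mul(3, 4), 1) = Mul(12, 1) = 12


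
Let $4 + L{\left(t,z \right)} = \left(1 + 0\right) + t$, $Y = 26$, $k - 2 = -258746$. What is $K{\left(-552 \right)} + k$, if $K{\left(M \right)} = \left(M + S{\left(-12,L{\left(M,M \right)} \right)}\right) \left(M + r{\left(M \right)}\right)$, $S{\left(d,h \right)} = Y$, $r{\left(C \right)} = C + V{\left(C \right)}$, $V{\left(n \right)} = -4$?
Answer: $324064$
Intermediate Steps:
$k = -258744$ ($k = 2 - 258746 = -258744$)
$r{\left(C \right)} = -4 + C$ ($r{\left(C \right)} = C - 4 = -4 + C$)
$L{\left(t,z \right)} = -3 + t$ ($L{\left(t,z \right)} = -4 + \left(\left(1 + 0\right) + t\right) = -4 + \left(1 + t\right) = -3 + t$)
$S{\left(d,h \right)} = 26$
$K{\left(M \right)} = \left(-4 + 2 M\right) \left(26 + M\right)$ ($K{\left(M \right)} = \left(M + 26\right) \left(M + \left(-4 + M\right)\right) = \left(26 + M\right) \left(-4 + 2 M\right) = \left(-4 + 2 M\right) \left(26 + M\right)$)
$K{\left(-552 \right)} + k = \left(-104 + 2 \left(-552\right)^{2} + 48 \left(-552\right)\right) - 258744 = \left(-104 + 2 \cdot 304704 - 26496\right) - 258744 = \left(-104 + 609408 - 26496\right) - 258744 = 582808 - 258744 = 324064$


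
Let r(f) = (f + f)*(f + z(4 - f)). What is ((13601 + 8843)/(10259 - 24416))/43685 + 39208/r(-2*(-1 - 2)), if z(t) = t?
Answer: 1010338728127/1236897090 ≈ 816.83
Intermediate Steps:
r(f) = 8*f (r(f) = (f + f)*(f + (4 - f)) = (2*f)*4 = 8*f)
((13601 + 8843)/(10259 - 24416))/43685 + 39208/r(-2*(-1 - 2)) = ((13601 + 8843)/(10259 - 24416))/43685 + 39208/((8*(-2*(-1 - 2)))) = (22444/(-14157))*(1/43685) + 39208/((8*(-2*(-3)))) = (22444*(-1/14157))*(1/43685) + 39208/((8*6)) = -22444/14157*1/43685 + 39208/48 = -22444/618448545 + 39208*(1/48) = -22444/618448545 + 4901/6 = 1010338728127/1236897090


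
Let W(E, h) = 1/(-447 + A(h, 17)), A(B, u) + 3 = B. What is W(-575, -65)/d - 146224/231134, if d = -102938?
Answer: -3875891458273/6126561460690 ≈ -0.63264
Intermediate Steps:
A(B, u) = -3 + B
W(E, h) = 1/(-450 + h) (W(E, h) = 1/(-447 + (-3 + h)) = 1/(-450 + h))
W(-575, -65)/d - 146224/231134 = 1/(-450 - 65*(-102938)) - 146224/231134 = -1/102938/(-515) - 146224*1/231134 = -1/515*(-1/102938) - 73112/115567 = 1/53013070 - 73112/115567 = -3875891458273/6126561460690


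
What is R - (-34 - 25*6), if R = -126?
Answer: 58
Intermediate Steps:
R - (-34 - 25*6) = -126 - (-34 - 25*6) = -126 - (-34 - 1*150) = -126 - (-34 - 150) = -126 - 1*(-184) = -126 + 184 = 58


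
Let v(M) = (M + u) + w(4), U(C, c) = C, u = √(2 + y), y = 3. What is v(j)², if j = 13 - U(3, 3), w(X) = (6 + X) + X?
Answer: (24 + √5)² ≈ 688.33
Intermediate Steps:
w(X) = 6 + 2*X
u = √5 (u = √(2 + 3) = √5 ≈ 2.2361)
j = 10 (j = 13 - 1*3 = 13 - 3 = 10)
v(M) = 14 + M + √5 (v(M) = (M + √5) + (6 + 2*4) = (M + √5) + (6 + 8) = (M + √5) + 14 = 14 + M + √5)
v(j)² = (14 + 10 + √5)² = (24 + √5)²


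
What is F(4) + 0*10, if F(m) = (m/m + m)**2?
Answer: 25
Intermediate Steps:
F(m) = (1 + m)**2
F(4) + 0*10 = (1 + 4)**2 + 0*10 = 5**2 + 0 = 25 + 0 = 25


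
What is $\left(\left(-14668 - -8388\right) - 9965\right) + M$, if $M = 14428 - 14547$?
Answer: $-16364$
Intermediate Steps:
$M = -119$ ($M = 14428 - 14547 = -119$)
$\left(\left(-14668 - -8388\right) - 9965\right) + M = \left(\left(-14668 - -8388\right) - 9965\right) - 119 = \left(\left(-14668 + 8388\right) - 9965\right) - 119 = \left(-6280 - 9965\right) - 119 = -16245 - 119 = -16364$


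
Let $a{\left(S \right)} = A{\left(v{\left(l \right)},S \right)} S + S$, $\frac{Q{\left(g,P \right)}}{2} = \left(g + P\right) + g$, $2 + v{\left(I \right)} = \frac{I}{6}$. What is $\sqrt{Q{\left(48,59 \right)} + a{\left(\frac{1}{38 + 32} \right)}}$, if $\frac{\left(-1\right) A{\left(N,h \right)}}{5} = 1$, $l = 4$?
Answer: $\frac{4 \sqrt{23730}}{35} \approx 17.605$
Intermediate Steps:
$v{\left(I \right)} = -2 + \frac{I}{6}$
$Q{\left(g,P \right)} = 2 P + 4 g$ ($Q{\left(g,P \right)} = 2 \left(\left(g + P\right) + g\right) = 2 \left(\left(P + g\right) + g\right) = 2 \left(P + 2 g\right) = 2 P + 4 g$)
$A{\left(N,h \right)} = -5$ ($A{\left(N,h \right)} = \left(-5\right) 1 = -5$)
$a{\left(S \right)} = - 4 S$ ($a{\left(S \right)} = - 5 S + S = - 4 S$)
$\sqrt{Q{\left(48,59 \right)} + a{\left(\frac{1}{38 + 32} \right)}} = \sqrt{\left(2 \cdot 59 + 4 \cdot 48\right) - \frac{4}{38 + 32}} = \sqrt{\left(118 + 192\right) - \frac{4}{70}} = \sqrt{310 - \frac{2}{35}} = \sqrt{\frac{10848}{35}} = \frac{4 \sqrt{23730}}{35}$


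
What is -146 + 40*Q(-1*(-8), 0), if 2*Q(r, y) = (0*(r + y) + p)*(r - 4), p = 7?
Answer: 414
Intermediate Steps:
Q(r, y) = -14 + 7*r/2 (Q(r, y) = ((0*(r + y) + 7)*(r - 4))/2 = ((0 + 7)*(-4 + r))/2 = (7*(-4 + r))/2 = (-28 + 7*r)/2 = -14 + 7*r/2)
-146 + 40*Q(-1*(-8), 0) = -146 + 40*(-14 + 7*(-1*(-8))/2) = -146 + 40*(-14 + (7/2)*8) = -146 + 40*(-14 + 28) = -146 + 40*14 = -146 + 560 = 414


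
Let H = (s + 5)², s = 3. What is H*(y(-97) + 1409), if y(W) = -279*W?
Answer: 1822208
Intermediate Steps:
H = 64 (H = (3 + 5)² = 8² = 64)
H*(y(-97) + 1409) = 64*(-279*(-97) + 1409) = 64*(27063 + 1409) = 64*28472 = 1822208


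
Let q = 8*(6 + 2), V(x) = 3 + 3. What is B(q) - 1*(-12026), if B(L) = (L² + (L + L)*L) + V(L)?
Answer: 24320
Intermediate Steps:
V(x) = 6
q = 64 (q = 8*8 = 64)
B(L) = 6 + 3*L² (B(L) = (L² + (L + L)*L) + 6 = (L² + (2*L)*L) + 6 = (L² + 2*L²) + 6 = 3*L² + 6 = 6 + 3*L²)
B(q) - 1*(-12026) = (6 + 3*64²) - 1*(-12026) = (6 + 3*4096) + 12026 = (6 + 12288) + 12026 = 12294 + 12026 = 24320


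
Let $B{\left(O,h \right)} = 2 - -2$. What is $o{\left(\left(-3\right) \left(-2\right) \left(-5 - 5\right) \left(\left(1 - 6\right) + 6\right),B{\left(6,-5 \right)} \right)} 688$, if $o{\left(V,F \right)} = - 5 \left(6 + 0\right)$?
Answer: $-20640$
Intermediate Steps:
$B{\left(O,h \right)} = 4$ ($B{\left(O,h \right)} = 2 + 2 = 4$)
$o{\left(V,F \right)} = -30$ ($o{\left(V,F \right)} = \left(-5\right) 6 = -30$)
$o{\left(\left(-3\right) \left(-2\right) \left(-5 - 5\right) \left(\left(1 - 6\right) + 6\right),B{\left(6,-5 \right)} \right)} 688 = \left(-30\right) 688 = -20640$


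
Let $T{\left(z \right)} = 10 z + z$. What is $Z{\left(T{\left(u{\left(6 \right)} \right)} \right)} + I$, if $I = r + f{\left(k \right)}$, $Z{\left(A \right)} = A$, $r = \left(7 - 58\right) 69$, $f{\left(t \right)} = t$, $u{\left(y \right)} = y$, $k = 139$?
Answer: $-3314$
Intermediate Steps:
$T{\left(z \right)} = 11 z$
$r = -3519$ ($r = \left(-51\right) 69 = -3519$)
$I = -3380$ ($I = -3519 + 139 = -3380$)
$Z{\left(T{\left(u{\left(6 \right)} \right)} \right)} + I = 11 \cdot 6 - 3380 = 66 - 3380 = -3314$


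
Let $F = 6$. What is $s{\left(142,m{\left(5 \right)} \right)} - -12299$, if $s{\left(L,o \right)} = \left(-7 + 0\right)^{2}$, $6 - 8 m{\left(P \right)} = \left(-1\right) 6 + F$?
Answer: $12348$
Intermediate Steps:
$m{\left(P \right)} = \frac{3}{4}$ ($m{\left(P \right)} = \frac{3}{4} - \frac{\left(-1\right) 6 + 6}{8} = \frac{3}{4} - \frac{-6 + 6}{8} = \frac{3}{4} - 0 = \frac{3}{4} + 0 = \frac{3}{4}$)
$s{\left(L,o \right)} = 49$ ($s{\left(L,o \right)} = \left(-7\right)^{2} = 49$)
$s{\left(142,m{\left(5 \right)} \right)} - -12299 = 49 - -12299 = 49 + 12299 = 12348$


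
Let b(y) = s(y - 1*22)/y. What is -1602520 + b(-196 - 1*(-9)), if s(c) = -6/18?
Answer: -899013719/561 ≈ -1.6025e+6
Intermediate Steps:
s(c) = -⅓ (s(c) = -6*1/18 = -⅓)
b(y) = -1/(3*y)
-1602520 + b(-196 - 1*(-9)) = -1602520 - 1/(3*(-196 - 1*(-9))) = -1602520 - 1/(3*(-196 + 9)) = -1602520 - ⅓/(-187) = -1602520 - ⅓*(-1/187) = -1602520 + 1/561 = -899013719/561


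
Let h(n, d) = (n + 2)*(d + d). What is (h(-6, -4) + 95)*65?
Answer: 8255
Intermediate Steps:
h(n, d) = 2*d*(2 + n) (h(n, d) = (2 + n)*(2*d) = 2*d*(2 + n))
(h(-6, -4) + 95)*65 = (2*(-4)*(2 - 6) + 95)*65 = (2*(-4)*(-4) + 95)*65 = (32 + 95)*65 = 127*65 = 8255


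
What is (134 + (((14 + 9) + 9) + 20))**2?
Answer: 34596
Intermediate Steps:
(134 + (((14 + 9) + 9) + 20))**2 = (134 + ((23 + 9) + 20))**2 = (134 + (32 + 20))**2 = (134 + 52)**2 = 186**2 = 34596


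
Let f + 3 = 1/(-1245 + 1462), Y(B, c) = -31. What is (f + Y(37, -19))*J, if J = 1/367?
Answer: -7377/79639 ≈ -0.092631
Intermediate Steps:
J = 1/367 ≈ 0.0027248
f = -650/217 (f = -3 + 1/(-1245 + 1462) = -3 + 1/217 = -650/217 ≈ -2.9954)
(f + Y(37, -19))*J = (-650/217 - 31)*(1/367) = -7377/217*1/367 = -7377/79639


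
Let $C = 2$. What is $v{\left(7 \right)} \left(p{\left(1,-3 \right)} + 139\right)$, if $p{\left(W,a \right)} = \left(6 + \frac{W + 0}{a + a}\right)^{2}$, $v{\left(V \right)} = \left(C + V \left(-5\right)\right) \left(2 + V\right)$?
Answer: $- \frac{205557}{4} \approx -51389.0$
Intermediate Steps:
$v{\left(V \right)} = \left(2 + V\right) \left(2 - 5 V\right)$ ($v{\left(V \right)} = \left(2 + V \left(-5\right)\right) \left(2 + V\right) = \left(2 - 5 V\right) \left(2 + V\right) = \left(2 + V\right) \left(2 - 5 V\right)$)
$p{\left(W,a \right)} = \left(6 + \frac{W}{2 a}\right)^{2}$
$v{\left(7 \right)} \left(p{\left(1,-3 \right)} + 139\right) = \left(4 - 56 - 5 \cdot 7^{2}\right) \left(\frac{\left(1 + 12 \left(-3\right)\right)^{2}}{4 \cdot 9} + 139\right) = \left(4 - 56 - 245\right) \left(\frac{1}{4} \cdot \frac{1}{9} \left(1 - 36\right)^{2} + 139\right) = \left(4 - 56 - 245\right) \left(\frac{1}{4} \cdot \frac{1}{9} \left(-35\right)^{2} + 139\right) = - 297 \left(\frac{1}{4} \cdot \frac{1}{9} \cdot 1225 + 139\right) = - 297 \left(\frac{1225}{36} + 139\right) = \left(-297\right) \frac{6229}{36} = - \frac{205557}{4}$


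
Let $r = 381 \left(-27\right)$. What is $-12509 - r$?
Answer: $-2222$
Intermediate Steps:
$r = -10287$
$-12509 - r = -12509 - -10287 = -12509 + 10287 = -2222$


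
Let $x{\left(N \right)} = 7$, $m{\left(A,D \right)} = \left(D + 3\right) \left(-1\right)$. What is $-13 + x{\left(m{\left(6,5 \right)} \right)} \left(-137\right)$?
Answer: $-972$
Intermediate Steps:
$m{\left(A,D \right)} = -3 - D$ ($m{\left(A,D \right)} = \left(3 + D\right) \left(-1\right) = -3 - D$)
$-13 + x{\left(m{\left(6,5 \right)} \right)} \left(-137\right) = -13 + 7 \left(-137\right) = -13 - 959 = -972$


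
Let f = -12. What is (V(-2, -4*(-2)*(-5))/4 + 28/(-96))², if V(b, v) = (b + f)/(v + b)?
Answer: 25/576 ≈ 0.043403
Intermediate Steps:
V(b, v) = (-12 + b)/(b + v) (V(b, v) = (b - 12)/(v + b) = (-12 + b)/(b + v))
(V(-2, -4*(-2)*(-5))/4 + 28/(-96))² = (((-12 - 2)/(-2 - 4*(-2)*(-5)))/4 + 28/(-96))² = ((-14/(-2 + 8*(-5)))*(¼) + 28*(-1/96))² = ((-14/(-2 - 40))*(¼) - 7/24)² = ((-14/(-42))*(¼) - 7/24)² = (-1/42*(-14)*(¼) - 7/24)² = ((⅓)*(¼) - 7/24)² = (1/12 - 7/24)² = (-5/24)² = 25/576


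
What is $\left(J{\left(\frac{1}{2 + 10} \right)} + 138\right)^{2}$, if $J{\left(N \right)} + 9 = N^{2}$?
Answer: $\frac{345104929}{20736} \approx 16643.0$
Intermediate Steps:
$J{\left(N \right)} = -9 + N^{2}$
$\left(J{\left(\frac{1}{2 + 10} \right)} + 138\right)^{2} = \left(\left(-9 + \left(\frac{1}{2 + 10}\right)^{2}\right) + 138\right)^{2} = \left(\left(-9 + \left(\frac{1}{12}\right)^{2}\right) + 138\right)^{2} = \left(\left(-9 + \frac{1}{144}\right) + 138\right)^{2} = \left(- \frac{1295}{144} + 138\right)^{2} = \left(\frac{18577}{144}\right)^{2} = \frac{345104929}{20736}$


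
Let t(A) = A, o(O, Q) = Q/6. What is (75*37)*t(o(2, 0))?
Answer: 0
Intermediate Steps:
o(O, Q) = Q/6 (o(O, Q) = Q*(⅙) = Q/6)
(75*37)*t(o(2, 0)) = (75*37)*((⅙)*0) = 2775*0 = 0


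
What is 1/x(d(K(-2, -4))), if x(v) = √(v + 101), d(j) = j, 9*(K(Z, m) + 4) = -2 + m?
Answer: √3/17 ≈ 0.10189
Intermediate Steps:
K(Z, m) = -38/9 + m/9 (K(Z, m) = -4 + (-2 + m)/9 = -4 + (-2/9 + m/9) = -38/9 + m/9)
x(v) = √(101 + v)
1/x(d(K(-2, -4))) = 1/(√(101 + (-38/9 + (⅑)*(-4)))) = 1/(√(101 + (-38/9 - 4/9))) = 1/(√(101 - 14/3)) = 1/(√(289/3)) = 1/(17*√3/3) = √3/17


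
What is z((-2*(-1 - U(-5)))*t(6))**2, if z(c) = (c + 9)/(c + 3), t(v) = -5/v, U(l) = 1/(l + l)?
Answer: 25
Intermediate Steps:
U(l) = 1/(2*l)
z(c) = (9 + c)/(3 + c)
z((-2*(-1 - U(-5)))*t(6))**2 = ((9 + (-2*(-1 - 1/(2*(-5))))*(-5/6))/(3 + (-2*(-1 - 1/(2*(-5))))*(-5/6)))**2 = ((9 + (-2*(-1 - (-1)/(2*5)))*(-5*1/6))/(3 + (-2*(-1 - (-1)/(2*5)))*(-5*1/6)))**2 = ((9 - 2*(-1 - 1*(-1/10))*(-5/6))/(3 - 2*(-1 - 1*(-1/10))*(-5/6)))**2 = ((9 - 2*(-1 + 1/10)*(-5/6))/(3 - 2*(-1 + 1/10)*(-5/6)))**2 = ((9 - 2*(-9/10)*(-5/6))/(3 - 2*(-9/10)*(-5/6)))**2 = ((9 + (9/5)*(-5/6))/(3 + (9/5)*(-5/6)))**2 = ((9 - 3/2)/(3 - 3/2))**2 = ((15/2)/(3/2))**2 = ((2/3)*(15/2))**2 = 5**2 = 25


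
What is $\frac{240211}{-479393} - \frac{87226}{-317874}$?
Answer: $- \frac{17270648798}{76193285241} \approx -0.22667$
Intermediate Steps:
$\frac{240211}{-479393} - \frac{87226}{-317874} = 240211 \left(- \frac{1}{479393}\right) - - \frac{43613}{158937} = - \frac{240211}{479393} + \frac{43613}{158937} = - \frac{17270648798}{76193285241}$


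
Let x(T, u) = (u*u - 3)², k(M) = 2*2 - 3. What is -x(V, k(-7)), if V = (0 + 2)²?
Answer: -4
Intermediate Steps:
k(M) = 1 (k(M) = 4 - 3 = 1)
V = 4 (V = 2² = 4)
x(T, u) = (-3 + u²)² (x(T, u) = (u² - 3)² = (-3 + u²)²)
-x(V, k(-7)) = -(-3 + 1²)² = -(-3 + 1)² = -1*(-2)² = -1*4 = -4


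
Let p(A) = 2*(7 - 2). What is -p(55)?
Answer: -10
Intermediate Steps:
p(A) = 10 (p(A) = 2*5 = 10)
-p(55) = -1*10 = -10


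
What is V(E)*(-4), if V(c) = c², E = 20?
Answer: -1600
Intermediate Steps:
V(E)*(-4) = 20²*(-4) = 400*(-4) = -1600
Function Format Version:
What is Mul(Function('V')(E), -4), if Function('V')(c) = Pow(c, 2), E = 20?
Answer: -1600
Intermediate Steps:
Mul(Function('V')(E), -4) = Mul(Pow(20, 2), -4) = Mul(400, -4) = -1600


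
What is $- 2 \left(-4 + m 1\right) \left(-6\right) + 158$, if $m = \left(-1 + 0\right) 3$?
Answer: $74$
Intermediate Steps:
$m = -3$ ($m = \left(-1\right) 3 = -3$)
$- 2 \left(-4 + m 1\right) \left(-6\right) + 158 = - 2 \left(-4 - 3\right) \left(-6\right) + 158 = - 2 \left(\left(-7\right) \left(-6\right)\right) + 158 = \left(-2\right) 42 + 158 = -84 + 158 = 74$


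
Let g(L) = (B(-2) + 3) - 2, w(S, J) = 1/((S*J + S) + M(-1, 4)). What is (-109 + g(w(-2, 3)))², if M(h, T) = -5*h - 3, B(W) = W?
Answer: 12100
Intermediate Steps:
M(h, T) = -3 - 5*h
w(S, J) = 1/(2 + S + J*S) (w(S, J) = 1/((S*J + S) + (-3 - 5*(-1))) = 1/((J*S + S) + (-3 + 5)) = 1/((S + J*S) + 2) = 1/(2 + S + J*S))
g(L) = -1 (g(L) = (-2 + 3) - 2 = 1 - 2 = -1)
(-109 + g(w(-2, 3)))² = (-109 - 1)² = (-110)² = 12100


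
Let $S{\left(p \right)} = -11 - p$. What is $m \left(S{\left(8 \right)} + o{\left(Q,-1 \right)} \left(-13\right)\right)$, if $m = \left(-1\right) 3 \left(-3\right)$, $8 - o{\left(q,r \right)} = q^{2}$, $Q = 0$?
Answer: $-1107$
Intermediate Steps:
$o{\left(q,r \right)} = 8 - q^{2}$
$m = 9$ ($m = \left(-3\right) \left(-3\right) = 9$)
$m \left(S{\left(8 \right)} + o{\left(Q,-1 \right)} \left(-13\right)\right) = 9 \left(\left(-11 - 8\right) + \left(8 - 0^{2}\right) \left(-13\right)\right) = 9 \left(\left(-11 - 8\right) + \left(8 - 0\right) \left(-13\right)\right) = 9 \left(-19 + \left(8 + 0\right) \left(-13\right)\right) = 9 \left(-19 + 8 \left(-13\right)\right) = 9 \left(-19 - 104\right) = 9 \left(-123\right) = -1107$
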